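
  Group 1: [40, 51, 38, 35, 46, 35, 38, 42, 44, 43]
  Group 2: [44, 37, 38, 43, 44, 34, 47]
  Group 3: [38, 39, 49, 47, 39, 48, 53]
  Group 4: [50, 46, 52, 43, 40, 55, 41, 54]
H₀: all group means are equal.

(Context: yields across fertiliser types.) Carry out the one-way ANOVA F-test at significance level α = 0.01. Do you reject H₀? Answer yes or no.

Group means [41.20, 41.00, 44.71, 47.62], grand mean 43.531
SSB = Σnᵢ(x̄ᵢ−x̄)² = 243.065; SSW = ΣΣ(x−x̄ᵢ)² = 820.904
MSB = 243.065/3 = 81.0217; MSW = 820.904/28 = 29.3180
F = MSB/MSW = 2.7636
df = (3, 28)
p-value (upper-tail) = 0.06054
At α=0.01: p ≥ α → fail to reject H₀

reject H₀: no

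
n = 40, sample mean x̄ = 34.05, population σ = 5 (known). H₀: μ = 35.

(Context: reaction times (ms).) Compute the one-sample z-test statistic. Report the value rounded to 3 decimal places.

SE = σ/√n = 5/√40 = 0.7906
z = (x̄−μ₀)/SE = (34.05−35)/0.7906 = -1.2017

test statistic = -1.202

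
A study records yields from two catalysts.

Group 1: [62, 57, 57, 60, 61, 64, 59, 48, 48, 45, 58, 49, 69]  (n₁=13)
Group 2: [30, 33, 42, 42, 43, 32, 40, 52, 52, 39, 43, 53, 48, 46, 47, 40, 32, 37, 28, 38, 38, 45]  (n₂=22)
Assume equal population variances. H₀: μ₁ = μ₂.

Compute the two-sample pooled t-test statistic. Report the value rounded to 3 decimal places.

x̄₁=56.692, s₁=7.169, n₁=13
x̄₂=40.909, s₂=7.164, n₂=22
s_p² = [12·7.169² + 21·7.164²]/33 = 51.3511
SE = √(s_p²·(1/13+1/22)) = 2.5068
t = (56.692−40.909)/2.5068 = 6.2961
df = 33

test statistic = 6.296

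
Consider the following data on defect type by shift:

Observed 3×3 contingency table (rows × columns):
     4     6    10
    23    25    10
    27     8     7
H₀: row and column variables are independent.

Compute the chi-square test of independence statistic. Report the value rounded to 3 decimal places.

test statistic = 19.071

Row totals [20, 58, 42], col totals [54, 39, 27], n=120
χ² = (4−9.00)²/9.00 + (6−6.50)²/6.50 + (10−4.50)²/4.50 + (23−26.10)²/26.10 + (25−18.85)²/18.85 + (10−13.05)²/13.05 + (27−18.90)²/18.90 + (8−13.65)²/13.65 + (7−9.45)²/9.45 = 19.0713
df = 4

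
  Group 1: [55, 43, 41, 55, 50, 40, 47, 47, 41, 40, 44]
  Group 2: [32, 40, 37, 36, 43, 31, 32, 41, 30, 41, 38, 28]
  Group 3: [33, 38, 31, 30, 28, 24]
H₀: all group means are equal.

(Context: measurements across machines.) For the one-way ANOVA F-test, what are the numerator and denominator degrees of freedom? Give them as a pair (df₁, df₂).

degrees of freedom = [2, 26]

k = 3 groups, N = 29 total
df = (k−1, N−k) = (3−1, 29−3) = (2, 26)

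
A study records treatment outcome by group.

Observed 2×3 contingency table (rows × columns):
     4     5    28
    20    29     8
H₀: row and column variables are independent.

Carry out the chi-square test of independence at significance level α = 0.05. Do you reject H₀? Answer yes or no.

reject H₀: yes

Row totals [37, 57], col totals [24, 34, 36], n=94
χ² = (4−9.45)²/9.45 + (5−13.38)²/13.38 + (28−14.17)²/14.17 + (20−14.55)²/14.55 + (29−20.62)²/20.62 + (8−21.83)²/21.83 = 36.0978
df = 2
p-value (upper-tail) = 0.00000
At α=0.05: p < α → reject H₀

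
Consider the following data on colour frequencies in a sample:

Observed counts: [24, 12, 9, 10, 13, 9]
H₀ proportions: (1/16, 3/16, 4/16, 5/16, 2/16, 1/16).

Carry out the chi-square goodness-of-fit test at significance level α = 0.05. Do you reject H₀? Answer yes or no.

n = 77; E_i = n·p_i = [4.81, 14.44, 19.25, 24.06, 9.62, 4.81]
χ² = (24−4.81)²/4.81 + (12−14.44)²/14.44 + (9−19.25)²/19.25 + (10−24.06)²/24.06 + (13−9.62)²/9.62 + (9−4.81)²/4.81 = 95.4156
df = 5
p-value (upper-tail) = 0.00000
At α=0.05: p < α → reject H₀

reject H₀: yes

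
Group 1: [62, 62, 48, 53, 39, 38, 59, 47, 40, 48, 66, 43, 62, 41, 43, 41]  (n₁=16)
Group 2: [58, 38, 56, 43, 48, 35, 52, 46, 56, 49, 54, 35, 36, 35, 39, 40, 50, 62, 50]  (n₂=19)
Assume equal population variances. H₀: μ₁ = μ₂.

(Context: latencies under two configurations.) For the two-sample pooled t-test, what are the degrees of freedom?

df = n₁ + n₂ − 2 = 16 + 19 − 2 = 33

degrees of freedom = 33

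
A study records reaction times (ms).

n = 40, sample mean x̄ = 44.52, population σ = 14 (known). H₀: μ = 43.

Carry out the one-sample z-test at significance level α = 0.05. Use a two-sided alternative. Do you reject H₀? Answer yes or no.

reject H₀: no

SE = σ/√n = 14/√40 = 2.2136
z = (x̄−μ₀)/SE = (44.52−43)/2.2136 = 0.6867
p-value (two-sided) = 0.49229
At α=0.05: p ≥ α → fail to reject H₀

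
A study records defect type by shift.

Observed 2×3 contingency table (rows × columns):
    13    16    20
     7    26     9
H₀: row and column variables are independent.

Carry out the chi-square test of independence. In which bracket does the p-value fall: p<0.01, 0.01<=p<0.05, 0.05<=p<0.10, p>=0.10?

p-value bracket: 0.01<=p<0.05

Row totals [49, 42], col totals [20, 42, 29], n=91
χ² = (13−10.77)²/10.77 + (16−22.62)²/22.62 + (20−15.62)²/15.62 + (7−9.23)²/9.23 + (26−19.38)²/19.38 + (9−13.38)²/13.38 = 7.8614
df = 2
p-value (upper-tail) = 0.01963
→ bracket: 0.01<=p<0.05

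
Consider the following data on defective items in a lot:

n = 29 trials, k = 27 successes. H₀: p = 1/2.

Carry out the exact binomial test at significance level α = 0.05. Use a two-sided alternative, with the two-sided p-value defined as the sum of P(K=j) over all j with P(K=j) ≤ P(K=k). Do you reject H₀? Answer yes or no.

reject H₀: yes

Exact binomial: n=29, k=27, p₀=1/2=0.5000
P(X=j) = C(n,j)·p₀^j·(1−p₀)^(n−j); p = Σ P(X=j) over j with P(X=j) ≤ P(X=27)
p-value (two-sided) = 0.00000
At α=0.05: p < α → reject H₀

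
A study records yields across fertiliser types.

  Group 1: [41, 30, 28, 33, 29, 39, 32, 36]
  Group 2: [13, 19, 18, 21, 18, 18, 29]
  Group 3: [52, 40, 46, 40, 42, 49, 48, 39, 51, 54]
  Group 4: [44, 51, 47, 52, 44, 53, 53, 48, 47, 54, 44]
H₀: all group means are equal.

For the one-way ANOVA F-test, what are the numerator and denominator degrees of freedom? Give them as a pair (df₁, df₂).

k = 4 groups, N = 36 total
df = (k−1, N−k) = (4−1, 36−4) = (3, 32)

degrees of freedom = [3, 32]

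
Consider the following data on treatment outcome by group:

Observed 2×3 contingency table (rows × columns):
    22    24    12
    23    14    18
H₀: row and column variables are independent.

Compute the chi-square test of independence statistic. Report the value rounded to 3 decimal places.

test statistic = 3.777

Row totals [58, 55], col totals [45, 38, 30], n=113
χ² = (22−23.10)²/23.10 + (24−19.50)²/19.50 + (12−15.40)²/15.40 + (23−21.90)²/21.90 + (14−18.50)²/18.50 + (18−14.60)²/14.60 = 3.7768
df = 2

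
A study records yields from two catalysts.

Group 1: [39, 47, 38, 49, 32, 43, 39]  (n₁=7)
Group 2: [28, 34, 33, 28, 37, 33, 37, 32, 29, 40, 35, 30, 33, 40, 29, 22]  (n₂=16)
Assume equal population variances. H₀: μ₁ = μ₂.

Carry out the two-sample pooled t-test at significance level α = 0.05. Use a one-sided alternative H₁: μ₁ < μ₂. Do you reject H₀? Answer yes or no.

x̄₁=41.000, s₁=5.802, n₁=7
x̄₂=32.500, s₂=4.789, n₂=16
s_p² = [6·5.802² + 15·4.789²]/21 = 26.0000
SE = √(s_p²·(1/7+1/16)) = 2.3107
t = (41.000−32.500)/2.3107 = 3.6786
df = 21
p-value (one-sided, H₁ less) = 0.99930
At α=0.05: p ≥ α → fail to reject H₀

reject H₀: no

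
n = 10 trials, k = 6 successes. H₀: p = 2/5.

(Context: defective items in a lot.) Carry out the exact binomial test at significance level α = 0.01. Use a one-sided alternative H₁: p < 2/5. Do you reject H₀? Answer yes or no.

Exact binomial: n=10, k=6, p₀=2/5=0.4000
P(X≤6) from Σ C(n,i)·p₀^i·(1−p₀)^(n−i)
p-value (one-sided, H₁ less) = 0.94524
At α=0.01: p ≥ α → fail to reject H₀

reject H₀: no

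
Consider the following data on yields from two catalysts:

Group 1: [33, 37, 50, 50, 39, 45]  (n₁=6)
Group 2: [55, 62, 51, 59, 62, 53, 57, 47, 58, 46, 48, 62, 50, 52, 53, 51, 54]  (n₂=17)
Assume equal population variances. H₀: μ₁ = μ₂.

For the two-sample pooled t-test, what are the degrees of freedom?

df = n₁ + n₂ − 2 = 6 + 17 − 2 = 21

degrees of freedom = 21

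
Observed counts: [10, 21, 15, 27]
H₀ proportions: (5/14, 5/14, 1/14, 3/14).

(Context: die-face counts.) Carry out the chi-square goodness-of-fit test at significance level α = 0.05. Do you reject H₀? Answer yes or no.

reject H₀: yes

n = 73; E_i = n·p_i = [26.07, 26.07, 5.21, 15.64]
χ² = (10−26.07)²/26.07 + (21−26.07)²/26.07 + (15−5.21)²/5.21 + (27−15.64)²/15.64 = 37.5041
df = 3
p-value (upper-tail) = 0.00000
At α=0.05: p < α → reject H₀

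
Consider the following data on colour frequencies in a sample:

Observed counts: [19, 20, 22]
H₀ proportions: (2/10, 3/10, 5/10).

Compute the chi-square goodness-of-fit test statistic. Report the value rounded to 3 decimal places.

n = 61; E_i = n·p_i = [12.20, 18.30, 30.50]
χ² = (19−12.20)²/12.20 + (20−18.30)²/18.30 + (22−30.50)²/30.50 = 6.3169
df = 2

test statistic = 6.317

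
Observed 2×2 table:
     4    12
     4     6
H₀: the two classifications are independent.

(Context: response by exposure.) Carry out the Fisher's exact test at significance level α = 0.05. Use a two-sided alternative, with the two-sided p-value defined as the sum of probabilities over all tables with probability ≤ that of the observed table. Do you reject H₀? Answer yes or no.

reject H₀: no

Margins: r₁=16, r₂=10, c₁=8, c₂=18, n=26
p_obs = C(16,4)·C(10,4)/C(26,8); sum pmf over tables with pmf ≤ p_obs
p-value (two-sided) = 0.66449
At α=0.05: p ≥ α → fail to reject H₀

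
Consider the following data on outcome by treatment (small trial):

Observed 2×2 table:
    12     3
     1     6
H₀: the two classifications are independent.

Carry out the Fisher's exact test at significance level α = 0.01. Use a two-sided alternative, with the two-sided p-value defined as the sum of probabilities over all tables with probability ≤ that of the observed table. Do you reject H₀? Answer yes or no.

Margins: r₁=15, r₂=7, c₁=13, c₂=9, n=22
p_obs = C(15,12)·C(7,1)/C(22,13); sum pmf over tables with pmf ≤ p_obs
p-value (two-sided) = 0.00661
At α=0.01: p < α → reject H₀

reject H₀: yes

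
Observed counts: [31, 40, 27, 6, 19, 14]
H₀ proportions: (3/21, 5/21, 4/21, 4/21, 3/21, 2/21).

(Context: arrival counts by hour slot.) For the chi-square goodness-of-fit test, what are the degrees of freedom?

degrees of freedom = 5

df = k − 1 = 6 − 1 = 5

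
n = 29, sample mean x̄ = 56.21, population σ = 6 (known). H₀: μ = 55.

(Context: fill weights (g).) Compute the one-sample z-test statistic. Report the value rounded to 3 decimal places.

SE = σ/√n = 6/√29 = 1.1142
z = (x̄−μ₀)/SE = (56.21−55)/1.1142 = 1.0860

test statistic = 1.086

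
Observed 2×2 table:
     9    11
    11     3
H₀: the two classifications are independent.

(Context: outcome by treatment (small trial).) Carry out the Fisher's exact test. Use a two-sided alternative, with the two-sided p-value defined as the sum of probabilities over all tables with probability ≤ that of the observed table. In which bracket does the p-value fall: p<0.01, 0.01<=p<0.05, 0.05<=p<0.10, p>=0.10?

p-value bracket: 0.05<=p<0.10

Margins: r₁=20, r₂=14, c₁=20, c₂=14, n=34
p_obs = C(20,9)·C(14,11)/C(34,20); sum pmf over tables with pmf ≤ p_obs
p-value (two-sided) = 0.07906
→ bracket: 0.05<=p<0.10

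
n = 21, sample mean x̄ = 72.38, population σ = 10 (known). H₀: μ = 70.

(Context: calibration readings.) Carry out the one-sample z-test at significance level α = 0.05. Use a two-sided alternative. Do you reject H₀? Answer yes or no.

reject H₀: no

SE = σ/√n = 10/√21 = 2.1822
z = (x̄−μ₀)/SE = (72.38−70)/2.1822 = 1.0907
p-value (two-sided) = 0.27543
At α=0.05: p ≥ α → fail to reject H₀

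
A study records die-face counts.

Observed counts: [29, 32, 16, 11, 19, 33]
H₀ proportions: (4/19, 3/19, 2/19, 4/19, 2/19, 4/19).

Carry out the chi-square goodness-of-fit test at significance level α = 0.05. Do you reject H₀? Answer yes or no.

n = 140; E_i = n·p_i = [29.47, 22.11, 14.74, 29.47, 14.74, 29.47]
χ² = (29−29.47)²/29.47 + (32−22.11)²/22.11 + (16−14.74)²/14.74 + (11−29.47)²/29.47 + (19−14.74)²/14.74 + (33−29.47)²/29.47 = 17.7792
df = 5
p-value (upper-tail) = 0.00324
At α=0.05: p < α → reject H₀

reject H₀: yes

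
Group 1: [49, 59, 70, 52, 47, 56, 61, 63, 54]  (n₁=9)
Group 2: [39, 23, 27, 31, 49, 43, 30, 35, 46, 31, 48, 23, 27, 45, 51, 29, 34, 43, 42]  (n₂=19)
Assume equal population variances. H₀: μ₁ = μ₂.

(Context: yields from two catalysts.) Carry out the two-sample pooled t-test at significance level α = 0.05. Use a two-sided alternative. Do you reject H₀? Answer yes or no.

x̄₁=56.778, s₁=7.276, n₁=9
x̄₂=36.632, s₂=9.112, n₂=19
s_p² = [8·7.276² + 18·9.112²]/26 = 73.7683
SE = √(s_p²·(1/9+1/19)) = 3.4755
t = (56.778−36.632)/3.4755 = 5.7967
df = 26
p-value (two-sided) = 0.00000
At α=0.05: p < α → reject H₀

reject H₀: yes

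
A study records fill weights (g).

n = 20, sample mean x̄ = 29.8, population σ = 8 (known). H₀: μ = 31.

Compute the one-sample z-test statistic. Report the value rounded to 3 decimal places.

SE = σ/√n = 8/√20 = 1.7889
z = (x̄−μ₀)/SE = (29.8−31)/1.7889 = -0.6708

test statistic = -0.671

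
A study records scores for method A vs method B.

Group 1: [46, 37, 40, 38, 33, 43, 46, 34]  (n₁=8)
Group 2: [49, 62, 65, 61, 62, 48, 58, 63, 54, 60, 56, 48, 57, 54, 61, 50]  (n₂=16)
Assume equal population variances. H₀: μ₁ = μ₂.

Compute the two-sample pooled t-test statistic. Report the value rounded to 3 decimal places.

x̄₁=39.625, s₁=5.041, n₁=8
x̄₂=56.750, s₂=5.686, n₂=16
s_p² = [7·5.041² + 15·5.686²]/22 = 30.1307
SE = √(s_p²·(1/8+1/16)) = 2.3769
t = (39.625−56.750)/2.3769 = -7.2049
df = 22

test statistic = -7.205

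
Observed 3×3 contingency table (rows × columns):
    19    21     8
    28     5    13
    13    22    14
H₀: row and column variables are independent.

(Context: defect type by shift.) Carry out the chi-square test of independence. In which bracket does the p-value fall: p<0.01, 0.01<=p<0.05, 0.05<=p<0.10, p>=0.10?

p-value bracket: p<0.01

Row totals [48, 46, 49], col totals [60, 48, 35], n=143
χ² = (19−20.14)²/20.14 + (21−16.11)²/16.11 + (8−11.75)²/11.75 + (28−19.30)²/19.30 + (5−15.44)²/15.44 + (13−11.26)²/11.26 + (13−20.56)²/20.56 + (22−16.45)²/16.45 + (14−11.99)²/11.99 = 18.9831
df = 4
p-value (upper-tail) = 0.00079
→ bracket: p<0.01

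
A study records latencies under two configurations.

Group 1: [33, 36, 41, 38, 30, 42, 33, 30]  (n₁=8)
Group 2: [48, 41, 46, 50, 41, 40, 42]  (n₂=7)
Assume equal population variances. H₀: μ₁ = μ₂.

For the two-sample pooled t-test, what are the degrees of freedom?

degrees of freedom = 13

df = n₁ + n₂ − 2 = 8 + 7 − 2 = 13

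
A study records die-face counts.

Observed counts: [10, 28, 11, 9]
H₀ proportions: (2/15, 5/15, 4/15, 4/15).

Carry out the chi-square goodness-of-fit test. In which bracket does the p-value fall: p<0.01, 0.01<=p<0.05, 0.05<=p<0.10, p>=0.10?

n = 58; E_i = n·p_i = [7.73, 19.33, 15.47, 15.47]
χ² = (10−7.73)²/7.73 + (28−19.33)²/19.33 + (11−15.47)²/15.47 + (9−15.47)²/15.47 = 8.5431
df = 3
p-value (upper-tail) = 0.03602
→ bracket: 0.01<=p<0.05

p-value bracket: 0.01<=p<0.05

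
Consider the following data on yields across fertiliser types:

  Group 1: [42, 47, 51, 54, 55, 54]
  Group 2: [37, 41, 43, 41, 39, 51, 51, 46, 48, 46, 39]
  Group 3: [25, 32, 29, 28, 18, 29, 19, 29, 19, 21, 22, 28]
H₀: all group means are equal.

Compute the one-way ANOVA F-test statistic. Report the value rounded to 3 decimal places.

test statistic = 69.178

Group means [50.50, 43.82, 24.92], grand mean 37.379
SSB = Σnᵢ(x̄ᵢ−x̄)² = 3352.775; SSW = ΣΣ(x−x̄ᵢ)² = 630.053
MSB = 3352.775/2 = 1676.3873; MSW = 630.053/26 = 24.2328
F = MSB/MSW = 69.1784
df = (2, 26)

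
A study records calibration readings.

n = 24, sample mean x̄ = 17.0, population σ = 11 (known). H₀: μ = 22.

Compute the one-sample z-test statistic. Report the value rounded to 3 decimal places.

SE = σ/√n = 11/√24 = 2.2454
z = (x̄−μ₀)/SE = (17.0−22)/2.2454 = -2.2268

test statistic = -2.227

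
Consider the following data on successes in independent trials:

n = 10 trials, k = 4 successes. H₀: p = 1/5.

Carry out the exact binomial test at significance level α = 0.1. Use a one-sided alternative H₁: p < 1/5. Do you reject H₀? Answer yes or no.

reject H₀: no

Exact binomial: n=10, k=4, p₀=1/5=0.2000
P(X≤4) from Σ C(n,i)·p₀^i·(1−p₀)^(n−i)
p-value (one-sided, H₁ less) = 0.96721
At α=0.1: p ≥ α → fail to reject H₀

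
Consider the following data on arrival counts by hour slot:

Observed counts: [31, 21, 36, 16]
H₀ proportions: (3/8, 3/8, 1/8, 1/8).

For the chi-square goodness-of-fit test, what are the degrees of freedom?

df = k − 1 = 4 − 1 = 3

degrees of freedom = 3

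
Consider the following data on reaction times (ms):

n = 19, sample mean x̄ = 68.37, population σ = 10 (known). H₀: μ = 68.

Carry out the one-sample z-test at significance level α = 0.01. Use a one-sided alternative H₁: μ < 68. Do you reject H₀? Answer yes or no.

reject H₀: no

SE = σ/√n = 10/√19 = 2.2942
z = (x̄−μ₀)/SE = (68.37−68)/2.2942 = 0.1613
p-value (one-sided, H₁ less) = 0.56406
At α=0.01: p ≥ α → fail to reject H₀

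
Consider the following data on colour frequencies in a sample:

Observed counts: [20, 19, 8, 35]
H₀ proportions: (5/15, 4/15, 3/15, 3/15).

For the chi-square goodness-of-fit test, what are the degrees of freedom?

df = k − 1 = 4 − 1 = 3

degrees of freedom = 3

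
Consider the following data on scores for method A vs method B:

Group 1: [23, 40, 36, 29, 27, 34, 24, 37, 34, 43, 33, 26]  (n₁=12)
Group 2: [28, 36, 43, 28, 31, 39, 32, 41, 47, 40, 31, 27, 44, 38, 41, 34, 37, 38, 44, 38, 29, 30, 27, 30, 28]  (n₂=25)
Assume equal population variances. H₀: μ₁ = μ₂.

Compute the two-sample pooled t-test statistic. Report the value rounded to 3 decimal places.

test statistic = -1.401

x̄₁=32.167, s₁=6.394, n₁=12
x̄₂=35.240, s₂=6.180, n₂=25
s_p² = [11·6.394² + 24·6.180²]/35 = 39.0350
SE = √(s_p²·(1/12+1/25)) = 2.1942
t = (32.167−35.240)/2.1942 = -1.4007
df = 35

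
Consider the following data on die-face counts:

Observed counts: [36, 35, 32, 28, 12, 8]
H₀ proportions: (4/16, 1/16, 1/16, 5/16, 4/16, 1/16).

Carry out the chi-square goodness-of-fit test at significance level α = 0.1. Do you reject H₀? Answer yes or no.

n = 151; E_i = n·p_i = [37.75, 9.44, 9.44, 47.19, 37.75, 9.44]
χ² = (36−37.75)²/37.75 + (35−9.44)²/9.44 + (32−9.44)²/9.44 + (28−47.19)²/47.19 + (12−37.75)²/37.75 + (8−9.44)²/9.44 = 148.8464
df = 5
p-value (upper-tail) = 0.00000
At α=0.1: p < α → reject H₀

reject H₀: yes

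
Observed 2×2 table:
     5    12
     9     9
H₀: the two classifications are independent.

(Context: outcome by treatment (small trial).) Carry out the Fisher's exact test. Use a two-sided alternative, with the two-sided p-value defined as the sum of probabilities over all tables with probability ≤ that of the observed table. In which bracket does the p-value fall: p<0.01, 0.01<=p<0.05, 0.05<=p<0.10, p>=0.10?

Margins: r₁=17, r₂=18, c₁=14, c₂=21, n=35
p_obs = C(17,5)·C(18,9)/C(35,14); sum pmf over tables with pmf ≤ p_obs
p-value (two-sided) = 0.30527
→ bracket: p>=0.10

p-value bracket: p>=0.10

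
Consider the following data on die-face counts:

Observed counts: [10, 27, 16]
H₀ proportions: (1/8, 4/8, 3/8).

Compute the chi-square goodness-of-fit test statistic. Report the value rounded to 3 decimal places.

test statistic = 2.484

n = 53; E_i = n·p_i = [6.62, 26.50, 19.88]
χ² = (10−6.62)²/6.62 + (27−26.50)²/26.50 + (16−19.88)²/19.88 = 2.4843
df = 2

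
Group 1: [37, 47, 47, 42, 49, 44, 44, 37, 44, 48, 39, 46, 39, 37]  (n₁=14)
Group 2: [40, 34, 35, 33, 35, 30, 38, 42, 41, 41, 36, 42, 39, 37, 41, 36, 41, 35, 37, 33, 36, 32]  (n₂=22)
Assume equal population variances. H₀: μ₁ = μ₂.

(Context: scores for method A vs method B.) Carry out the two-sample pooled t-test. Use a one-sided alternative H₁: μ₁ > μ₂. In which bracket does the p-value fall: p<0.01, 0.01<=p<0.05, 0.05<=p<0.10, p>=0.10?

p-value bracket: p<0.01

x̄₁=42.857, s₁=4.348, n₁=14
x̄₂=37.000, s₂=3.505, n₂=22
s_p² = [13·4.348² + 21·3.505²]/34 = 14.8151
SE = √(s_p²·(1/14+1/22)) = 1.3159
t = (42.857−37.000)/1.3159 = 4.4510
df = 34
p-value (one-sided, H₁ greater) = 0.00004
→ bracket: p<0.01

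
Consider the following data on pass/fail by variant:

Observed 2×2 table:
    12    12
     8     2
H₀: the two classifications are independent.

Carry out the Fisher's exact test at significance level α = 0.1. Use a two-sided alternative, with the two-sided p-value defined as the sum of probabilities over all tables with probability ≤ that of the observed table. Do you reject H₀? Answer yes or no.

reject H₀: no

Margins: r₁=24, r₂=10, c₁=20, c₂=14, n=34
p_obs = C(24,12)·C(10,8)/C(34,20); sum pmf over tables with pmf ≤ p_obs
p-value (two-sided) = 0.14126
At α=0.1: p ≥ α → fail to reject H₀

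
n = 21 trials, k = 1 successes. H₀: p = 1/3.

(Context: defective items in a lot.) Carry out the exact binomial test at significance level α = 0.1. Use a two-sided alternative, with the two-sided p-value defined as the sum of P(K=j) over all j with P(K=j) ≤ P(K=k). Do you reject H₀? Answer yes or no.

reject H₀: yes

Exact binomial: n=21, k=1, p₀=1/3=0.3333
P(X=j) = C(n,j)·p₀^j·(1−p₀)^(n−j); p = Σ P(X=j) over j with P(X=j) ≤ P(X=1)
p-value (two-sided) = 0.00413
At α=0.1: p < α → reject H₀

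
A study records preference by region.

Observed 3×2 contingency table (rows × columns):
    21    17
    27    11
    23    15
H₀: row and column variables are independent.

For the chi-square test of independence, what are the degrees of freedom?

df = (r−1)(c−1) = (3−1)·(2−1) = 2

degrees of freedom = 2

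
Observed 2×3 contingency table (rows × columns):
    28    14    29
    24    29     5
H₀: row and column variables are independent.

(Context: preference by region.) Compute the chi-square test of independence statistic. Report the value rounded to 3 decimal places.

Row totals [71, 58], col totals [52, 43, 34], n=129
χ² = (28−28.62)²/28.62 + (14−23.67)²/23.67 + (29−18.71)²/18.71 + (24−23.38)²/23.38 + (29−19.33)²/19.33 + (5−15.29)²/15.29 = 21.3886
df = 2

test statistic = 21.389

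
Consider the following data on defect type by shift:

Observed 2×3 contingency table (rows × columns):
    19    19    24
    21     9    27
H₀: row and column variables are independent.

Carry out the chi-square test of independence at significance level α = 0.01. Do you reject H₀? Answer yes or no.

reject H₀: no

Row totals [62, 57], col totals [40, 28, 51], n=119
χ² = (19−20.84)²/20.84 + (19−14.59)²/14.59 + (24−26.57)²/26.57 + (21−19.16)²/19.16 + (9−13.41)²/13.41 + (27−24.43)²/24.43 = 3.6442
df = 2
p-value (upper-tail) = 0.16168
At α=0.01: p ≥ α → fail to reject H₀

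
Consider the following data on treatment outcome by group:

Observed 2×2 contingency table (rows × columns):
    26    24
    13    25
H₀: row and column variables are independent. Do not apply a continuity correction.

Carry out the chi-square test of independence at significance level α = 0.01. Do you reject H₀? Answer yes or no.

Row totals [50, 38], col totals [39, 49], n=88
χ² = (26−22.16)²/22.16 + (24−27.84)²/27.84 + (13−16.84)²/16.84 + (25−21.16)²/21.16 = 2.7689
df = 1
p-value (upper-tail) = 0.09611
At α=0.01: p ≥ α → fail to reject H₀

reject H₀: no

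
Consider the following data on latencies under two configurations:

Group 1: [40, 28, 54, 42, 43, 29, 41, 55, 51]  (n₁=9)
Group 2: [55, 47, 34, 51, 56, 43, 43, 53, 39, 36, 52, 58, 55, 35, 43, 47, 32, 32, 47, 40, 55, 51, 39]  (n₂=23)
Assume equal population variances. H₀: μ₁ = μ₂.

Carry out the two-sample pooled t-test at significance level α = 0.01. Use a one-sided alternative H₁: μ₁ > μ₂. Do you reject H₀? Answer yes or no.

reject H₀: no

x̄₁=42.556, s₁=9.761, n₁=9
x̄₂=45.348, s₂=8.348, n₂=23
s_p² = [8·9.761² + 22·8.348²]/30 = 76.5147
SE = √(s_p²·(1/9+1/23)) = 3.4392
t = (42.556−45.348)/3.4392 = -0.8119
df = 30
p-value (one-sided, H₁ greater) = 0.78837
At α=0.01: p ≥ α → fail to reject H₀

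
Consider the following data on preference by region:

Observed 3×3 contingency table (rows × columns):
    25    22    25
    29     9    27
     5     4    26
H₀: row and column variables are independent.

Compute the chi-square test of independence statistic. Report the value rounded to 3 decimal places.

test statistic = 20.976

Row totals [72, 65, 35], col totals [59, 35, 78], n=172
χ² = (25−24.70)²/24.70 + (22−14.65)²/14.65 + (25−32.65)²/32.65 + (29−22.30)²/22.30 + (9−13.23)²/13.23 + (27−29.48)²/29.48 + (5−12.01)²/12.01 + (4−7.12)²/7.12 + (26−15.87)²/15.87 = 20.9762
df = 4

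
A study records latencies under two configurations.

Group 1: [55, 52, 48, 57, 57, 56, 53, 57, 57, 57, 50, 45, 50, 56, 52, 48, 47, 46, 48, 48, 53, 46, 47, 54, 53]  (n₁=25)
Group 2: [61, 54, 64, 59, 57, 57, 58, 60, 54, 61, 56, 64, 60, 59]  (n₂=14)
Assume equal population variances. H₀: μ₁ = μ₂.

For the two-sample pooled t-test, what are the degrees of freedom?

df = n₁ + n₂ − 2 = 25 + 14 − 2 = 37

degrees of freedom = 37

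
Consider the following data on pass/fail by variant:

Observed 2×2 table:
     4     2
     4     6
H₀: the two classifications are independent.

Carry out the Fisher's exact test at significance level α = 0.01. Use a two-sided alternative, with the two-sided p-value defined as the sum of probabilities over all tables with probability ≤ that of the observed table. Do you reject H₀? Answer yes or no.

Margins: r₁=6, r₂=10, c₁=8, c₂=8, n=16
p_obs = C(6,4)·C(10,4)/C(16,8); sum pmf over tables with pmf ≤ p_obs
p-value (two-sided) = 0.60839
At α=0.01: p ≥ α → fail to reject H₀

reject H₀: no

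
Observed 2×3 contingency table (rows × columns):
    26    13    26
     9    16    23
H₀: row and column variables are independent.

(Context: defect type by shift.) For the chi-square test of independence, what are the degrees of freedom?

degrees of freedom = 2

df = (r−1)(c−1) = (2−1)·(3−1) = 2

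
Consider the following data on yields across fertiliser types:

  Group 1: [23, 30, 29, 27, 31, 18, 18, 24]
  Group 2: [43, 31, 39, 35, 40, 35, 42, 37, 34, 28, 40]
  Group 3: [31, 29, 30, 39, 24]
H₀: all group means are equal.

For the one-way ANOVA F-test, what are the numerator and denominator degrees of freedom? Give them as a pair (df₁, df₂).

k = 3 groups, N = 24 total
df = (k−1, N−k) = (3−1, 24−3) = (2, 21)

degrees of freedom = [2, 21]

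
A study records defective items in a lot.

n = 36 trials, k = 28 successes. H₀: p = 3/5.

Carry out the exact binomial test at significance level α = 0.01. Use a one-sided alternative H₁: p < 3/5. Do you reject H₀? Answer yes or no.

Exact binomial: n=36, k=28, p₀=3/5=0.6000
P(X≤28) from Σ C(n,i)·p₀^i·(1−p₀)^(n−i)
p-value (one-sided, H₁ less) = 0.99254
At α=0.01: p ≥ α → fail to reject H₀

reject H₀: no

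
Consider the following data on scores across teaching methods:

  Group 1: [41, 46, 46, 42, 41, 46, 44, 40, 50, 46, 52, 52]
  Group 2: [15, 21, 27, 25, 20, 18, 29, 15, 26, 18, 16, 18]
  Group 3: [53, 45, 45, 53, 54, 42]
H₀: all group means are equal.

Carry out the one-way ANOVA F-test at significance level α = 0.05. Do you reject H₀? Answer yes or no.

reject H₀: yes

Group means [45.50, 20.67, 48.67], grand mean 36.200
SSB = Σnᵢ(x̄ᵢ−x̄)² = 4865.800; SSW = ΣΣ(x−x̄ᵢ)² = 593.000
MSB = 4865.800/2 = 2432.9000; MSW = 593.000/27 = 21.9630
F = MSB/MSW = 110.7728
df = (2, 27)
p-value (upper-tail) = 0.00000
At α=0.05: p < α → reject H₀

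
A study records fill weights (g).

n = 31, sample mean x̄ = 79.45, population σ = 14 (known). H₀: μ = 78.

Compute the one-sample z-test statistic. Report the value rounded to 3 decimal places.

test statistic = 0.577

SE = σ/√n = 14/√31 = 2.5145
z = (x̄−μ₀)/SE = (79.45−78)/2.5145 = 0.5767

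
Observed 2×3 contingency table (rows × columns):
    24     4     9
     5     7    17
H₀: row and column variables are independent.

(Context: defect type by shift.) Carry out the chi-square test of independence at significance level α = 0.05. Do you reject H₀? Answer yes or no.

reject H₀: yes

Row totals [37, 29], col totals [29, 11, 26], n=66
χ² = (24−16.26)²/16.26 + (4−6.17)²/6.17 + (9−14.58)²/14.58 + (5−12.74)²/12.74 + (7−4.83)²/4.83 + (17−11.42)²/11.42 = 14.9784
df = 2
p-value (upper-tail) = 0.00056
At α=0.05: p < α → reject H₀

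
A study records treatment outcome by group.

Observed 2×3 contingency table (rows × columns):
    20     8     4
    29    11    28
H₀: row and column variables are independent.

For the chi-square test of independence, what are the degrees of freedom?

df = (r−1)(c−1) = (2−1)·(3−1) = 2

degrees of freedom = 2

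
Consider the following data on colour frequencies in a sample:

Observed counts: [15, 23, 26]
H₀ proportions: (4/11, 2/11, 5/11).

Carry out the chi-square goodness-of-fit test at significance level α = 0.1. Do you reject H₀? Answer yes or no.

reject H₀: yes

n = 64; E_i = n·p_i = [23.27, 11.64, 29.09]
χ² = (15−23.27)²/23.27 + (23−11.64)²/11.64 + (26−29.09)²/29.09 = 14.3664
df = 2
p-value (upper-tail) = 0.00076
At α=0.1: p < α → reject H₀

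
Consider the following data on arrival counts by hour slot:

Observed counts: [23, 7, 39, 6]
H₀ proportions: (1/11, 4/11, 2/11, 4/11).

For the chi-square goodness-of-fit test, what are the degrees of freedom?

degrees of freedom = 3

df = k − 1 = 4 − 1 = 3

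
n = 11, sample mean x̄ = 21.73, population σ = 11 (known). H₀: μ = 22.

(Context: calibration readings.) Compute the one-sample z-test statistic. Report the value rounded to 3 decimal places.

test statistic = -0.081

SE = σ/√n = 11/√11 = 3.3166
z = (x̄−μ₀)/SE = (21.73−22)/3.3166 = -0.0814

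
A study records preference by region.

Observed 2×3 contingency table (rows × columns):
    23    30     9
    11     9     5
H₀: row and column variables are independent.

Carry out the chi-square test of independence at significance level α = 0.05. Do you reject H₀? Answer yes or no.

reject H₀: no

Row totals [62, 25], col totals [34, 39, 14], n=87
χ² = (23−24.23)²/24.23 + (30−27.79)²/27.79 + (9−9.98)²/9.98 + (11−9.77)²/9.77 + (9−11.21)²/11.21 + (5−4.02)²/4.02 = 1.1600
df = 2
p-value (upper-tail) = 0.55989
At α=0.05: p ≥ α → fail to reject H₀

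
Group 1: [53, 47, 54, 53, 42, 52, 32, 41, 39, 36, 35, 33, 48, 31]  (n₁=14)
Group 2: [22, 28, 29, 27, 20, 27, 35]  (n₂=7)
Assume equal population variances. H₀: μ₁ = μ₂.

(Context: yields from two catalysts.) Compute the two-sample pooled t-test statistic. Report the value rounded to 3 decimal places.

x̄₁=42.571, s₁=8.501, n₁=14
x̄₂=26.857, s₂=4.880, n₂=7
s_p² = [13·8.501² + 6·4.880²]/19 = 56.9624
SE = √(s_p²·(1/14+1/7)) = 3.4937
t = (42.571−26.857)/3.4937 = 4.4978
df = 19

test statistic = 4.498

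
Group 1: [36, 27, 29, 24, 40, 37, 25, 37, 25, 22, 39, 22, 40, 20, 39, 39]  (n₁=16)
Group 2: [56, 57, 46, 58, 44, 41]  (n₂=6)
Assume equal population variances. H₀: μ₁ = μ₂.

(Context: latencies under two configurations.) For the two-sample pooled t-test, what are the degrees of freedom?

df = n₁ + n₂ − 2 = 16 + 6 − 2 = 20

degrees of freedom = 20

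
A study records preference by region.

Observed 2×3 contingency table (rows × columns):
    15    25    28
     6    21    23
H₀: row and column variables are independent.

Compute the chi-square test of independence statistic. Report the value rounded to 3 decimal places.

test statistic = 1.996

Row totals [68, 50], col totals [21, 46, 51], n=118
χ² = (15−12.10)²/12.10 + (25−26.51)²/26.51 + (28−29.39)²/29.39 + (6−8.90)²/8.90 + (21−19.49)²/19.49 + (23−21.61)²/21.61 = 1.9958
df = 2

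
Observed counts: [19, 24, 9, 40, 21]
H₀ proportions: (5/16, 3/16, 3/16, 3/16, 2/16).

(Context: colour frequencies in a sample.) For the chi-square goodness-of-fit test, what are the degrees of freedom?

df = k − 1 = 5 − 1 = 4

degrees of freedom = 4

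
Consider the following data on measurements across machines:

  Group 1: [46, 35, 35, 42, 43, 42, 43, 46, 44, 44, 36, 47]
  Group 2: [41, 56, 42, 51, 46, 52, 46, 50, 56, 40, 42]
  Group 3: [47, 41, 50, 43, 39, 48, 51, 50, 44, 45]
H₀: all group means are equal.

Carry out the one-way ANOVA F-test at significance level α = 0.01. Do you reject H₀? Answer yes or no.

Group means [41.92, 47.45, 45.80], grand mean 44.939
SSB = Σnᵢ(x̄ᵢ−x̄)² = 186.635; SSW = ΣΣ(x−x̄ᵢ)² = 697.244
MSB = 186.635/2 = 93.3174; MSW = 697.244/30 = 23.2415
F = MSB/MSW = 4.0151
df = (2, 30)
p-value (upper-tail) = 0.02850
At α=0.01: p ≥ α → fail to reject H₀

reject H₀: no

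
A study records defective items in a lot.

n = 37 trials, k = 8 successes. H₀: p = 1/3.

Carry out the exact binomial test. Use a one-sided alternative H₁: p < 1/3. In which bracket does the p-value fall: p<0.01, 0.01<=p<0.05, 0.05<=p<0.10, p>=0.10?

Exact binomial: n=37, k=8, p₀=1/3=0.3333
P(X≤8) from Σ C(n,i)·p₀^i·(1−p₀)^(n−i)
p-value (one-sided, H₁ less) = 0.08744
→ bracket: 0.05<=p<0.10

p-value bracket: 0.05<=p<0.10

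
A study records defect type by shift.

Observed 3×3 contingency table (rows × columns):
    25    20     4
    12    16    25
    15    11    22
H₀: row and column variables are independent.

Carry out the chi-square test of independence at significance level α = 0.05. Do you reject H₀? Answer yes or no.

Row totals [49, 53, 48], col totals [52, 47, 51], n=150
χ² = (25−16.99)²/16.99 + (20−15.35)²/15.35 + (4−16.66)²/16.66 + (12−18.37)²/18.37 + (16−16.61)²/16.61 + (25−18.02)²/18.02 + (15−16.64)²/16.64 + (11−15.04)²/15.04 + (22−16.32)²/16.32 = 22.9673
df = 4
p-value (upper-tail) = 0.00013
At α=0.05: p < α → reject H₀

reject H₀: yes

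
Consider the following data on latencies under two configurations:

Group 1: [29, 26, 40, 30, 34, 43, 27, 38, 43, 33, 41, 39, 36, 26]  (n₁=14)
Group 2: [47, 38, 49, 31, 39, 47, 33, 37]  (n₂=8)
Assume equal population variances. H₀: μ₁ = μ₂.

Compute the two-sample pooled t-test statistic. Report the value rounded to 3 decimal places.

x̄₁=34.643, s₁=6.234, n₁=14
x̄₂=40.125, s₂=6.792, n₂=8
s_p² = [13·6.234² + 7·6.792²]/20 = 41.4045
SE = √(s_p²·(1/14+1/8)) = 2.8518
t = (34.643−40.125)/2.8518 = -1.9223
df = 20

test statistic = -1.922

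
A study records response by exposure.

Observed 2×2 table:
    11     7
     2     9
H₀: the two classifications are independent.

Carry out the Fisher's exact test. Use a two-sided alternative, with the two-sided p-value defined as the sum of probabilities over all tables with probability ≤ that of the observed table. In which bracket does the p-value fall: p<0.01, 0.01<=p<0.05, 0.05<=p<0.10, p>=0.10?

Margins: r₁=18, r₂=11, c₁=13, c₂=16, n=29
p_obs = C(18,11)·C(11,2)/C(29,13); sum pmf over tables with pmf ≤ p_obs
p-value (two-sided) = 0.05237
→ bracket: 0.05<=p<0.10

p-value bracket: 0.05<=p<0.10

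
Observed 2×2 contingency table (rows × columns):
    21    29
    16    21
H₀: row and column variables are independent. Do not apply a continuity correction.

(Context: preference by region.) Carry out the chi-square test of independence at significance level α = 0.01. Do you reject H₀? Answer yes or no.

Row totals [50, 37], col totals [37, 50], n=87
χ² = (21−21.26)²/21.26 + (29−28.74)²/28.74 + (16−15.74)²/15.74 + (21−21.26)²/21.26 = 0.0134
df = 1
p-value (upper-tail) = 0.90768
At α=0.01: p ≥ α → fail to reject H₀

reject H₀: no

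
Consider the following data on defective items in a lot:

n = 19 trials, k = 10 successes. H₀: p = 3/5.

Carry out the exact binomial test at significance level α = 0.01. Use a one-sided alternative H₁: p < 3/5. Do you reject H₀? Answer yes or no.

reject H₀: no

Exact binomial: n=19, k=10, p₀=3/5=0.6000
P(X≤10) from Σ C(n,i)·p₀^i·(1−p₀)^(n−i)
p-value (one-sided, H₁ less) = 0.33252
At α=0.01: p ≥ α → fail to reject H₀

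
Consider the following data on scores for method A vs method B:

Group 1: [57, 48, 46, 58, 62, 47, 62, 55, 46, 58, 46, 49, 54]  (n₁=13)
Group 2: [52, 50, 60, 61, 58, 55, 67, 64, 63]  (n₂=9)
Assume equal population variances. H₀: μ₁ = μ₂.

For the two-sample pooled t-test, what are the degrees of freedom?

degrees of freedom = 20

df = n₁ + n₂ − 2 = 13 + 9 − 2 = 20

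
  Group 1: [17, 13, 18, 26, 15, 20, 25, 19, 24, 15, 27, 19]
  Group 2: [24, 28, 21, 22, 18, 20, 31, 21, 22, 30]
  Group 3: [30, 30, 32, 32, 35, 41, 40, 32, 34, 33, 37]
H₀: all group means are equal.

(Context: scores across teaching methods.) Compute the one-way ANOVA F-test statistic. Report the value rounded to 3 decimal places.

test statistic = 33.480

Group means [19.83, 23.70, 34.18], grand mean 25.788
SSB = Σnᵢ(x̄ᵢ−x̄)² = 1244.112; SSW = ΣΣ(x−x̄ᵢ)² = 557.403
MSB = 1244.112/2 = 622.0561; MSW = 557.403/30 = 18.5801
F = MSB/MSW = 33.4797
df = (2, 30)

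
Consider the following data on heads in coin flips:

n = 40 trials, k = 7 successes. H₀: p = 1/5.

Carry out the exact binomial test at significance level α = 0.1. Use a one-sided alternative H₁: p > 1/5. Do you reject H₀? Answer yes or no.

reject H₀: no

Exact binomial: n=40, k=7, p₀=1/5=0.2000
P(X≥7) from Σ C(n,i)·p₀^i·(1−p₀)^(n−i)
p-value (one-sided, H₁ greater) = 0.71411
At α=0.1: p ≥ α → fail to reject H₀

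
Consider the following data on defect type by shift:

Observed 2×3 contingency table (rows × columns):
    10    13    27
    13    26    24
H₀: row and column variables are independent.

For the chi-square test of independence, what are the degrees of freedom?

degrees of freedom = 2

df = (r−1)(c−1) = (2−1)·(3−1) = 2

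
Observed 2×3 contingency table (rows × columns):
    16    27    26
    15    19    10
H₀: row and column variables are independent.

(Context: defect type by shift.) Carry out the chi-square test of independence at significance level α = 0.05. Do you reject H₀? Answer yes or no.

Row totals [69, 44], col totals [31, 46, 36], n=113
χ² = (16−18.93)²/18.93 + (27−28.09)²/28.09 + (26−21.98)²/21.98 + (15−12.07)²/12.07 + (19−17.91)²/17.91 + (10−14.02)²/14.02 = 3.1583
df = 2
p-value (upper-tail) = 0.20615
At α=0.05: p ≥ α → fail to reject H₀

reject H₀: no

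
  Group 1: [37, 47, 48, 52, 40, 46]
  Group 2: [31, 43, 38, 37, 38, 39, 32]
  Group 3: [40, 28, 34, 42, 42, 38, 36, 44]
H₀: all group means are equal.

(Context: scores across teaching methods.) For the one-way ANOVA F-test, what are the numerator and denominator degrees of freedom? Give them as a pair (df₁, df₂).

k = 3 groups, N = 21 total
df = (k−1, N−k) = (3−1, 21−3) = (2, 18)

degrees of freedom = [2, 18]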